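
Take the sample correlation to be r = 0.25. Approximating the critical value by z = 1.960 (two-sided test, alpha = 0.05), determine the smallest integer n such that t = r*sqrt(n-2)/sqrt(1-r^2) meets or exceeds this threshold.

r√(n−2)/√(1−r²) ≥ 1.960  ⇔  n−2 ≥ (1.960)²·(1−r²)/r²
(1−r²)/r² = (1−0.0625)/0.0625 = 15.0000
n ≥ 2 + 3.8416·15.0000 = 2 + 57.6240 = 59.6240
⌈59.6240⌉ = 60

60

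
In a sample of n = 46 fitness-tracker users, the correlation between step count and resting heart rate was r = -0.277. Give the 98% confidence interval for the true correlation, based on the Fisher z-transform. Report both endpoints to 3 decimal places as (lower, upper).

Fisher z: z_r = atanh(r) = ½·ln((1+(-0.277))/(1−(-0.277))) = -0.284430
SE(z) = 1/√(n−3) = 1/√43 = 0.152499
98% ⇒ z* = 2.326; margin = 2.326·0.152499 = 0.354713
CI on z-scale: (-0.639143, 0.070283)
Back-transform: tanh(-0.639143) = -0.564316, tanh(0.070283) = 0.070168

(-0.564, 0.070)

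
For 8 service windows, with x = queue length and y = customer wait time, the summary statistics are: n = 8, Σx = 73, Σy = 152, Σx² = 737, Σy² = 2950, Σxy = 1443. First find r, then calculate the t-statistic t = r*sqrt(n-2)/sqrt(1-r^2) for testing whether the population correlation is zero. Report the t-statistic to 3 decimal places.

3.867

S_xy = nΣxy − ΣxΣy = 8·1443 − 73·152 = 11544 − 11096 = 448
S_xx = nΣx² − (Σx)² = 8·737 − 73² = 5896 − 5329 = 567
S_yy = nΣy² − (Σy)² = 8·2950 − 152² = 23600 − 23104 = 496
r = S_xy / √(S_xx·S_yy) = 448 / √(567·496) = 448 / √281232 = 448 / 530.3131 = 0.8448
t = r·√(n−2)/√(1−r²) = 0.8448·√6 / √(1−0.713687) = 2.069329 / 0.535082 = 3.867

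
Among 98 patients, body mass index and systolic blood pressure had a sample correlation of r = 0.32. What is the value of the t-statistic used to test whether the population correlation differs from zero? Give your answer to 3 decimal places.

3.309

t = r·√(n−2) / √(1−r²) with r = 0.32, n = 98
  = 0.32·√96 / √(1 − 0.1024)
  = 0.32·9.797959 / 0.947418
  = 3.135347 / 0.947418 = 3.309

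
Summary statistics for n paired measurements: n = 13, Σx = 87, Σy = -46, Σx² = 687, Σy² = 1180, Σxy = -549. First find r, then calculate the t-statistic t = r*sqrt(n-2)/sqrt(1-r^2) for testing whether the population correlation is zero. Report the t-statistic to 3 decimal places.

Numerator: nΣxy − (Σx)(Σy) = 13·(-549) − (87)(-46) = -3135
Denominator: √[(nΣx²−(Σx)²)(nΣy²−(Σy)²)]
  nΣx²−(Σx)² = 13·687 − 7569 = 1362;  nΣy²−(Σy)² = 13·1180 − 2116 = 13224
  √(1362·13224) = √18011088 = 4243.9472
r = -3135 / 4243.9472 = -0.7387
t = r·√(n−2)/√(1−r²) = -0.7387·√11 / √(1−0.545678) = -2.449991 / 0.674034 = -3.635

-3.635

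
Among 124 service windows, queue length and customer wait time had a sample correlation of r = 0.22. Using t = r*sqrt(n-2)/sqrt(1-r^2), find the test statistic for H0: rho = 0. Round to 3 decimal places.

2.491

t = r·√(n−2) / √(1−r²) with r = 0.22, n = 124
  = 0.22·√122 / √(1 − 0.0484)
  = 0.22·11.045361 / 0.975500
  = 2.429979 / 0.975500 = 2.491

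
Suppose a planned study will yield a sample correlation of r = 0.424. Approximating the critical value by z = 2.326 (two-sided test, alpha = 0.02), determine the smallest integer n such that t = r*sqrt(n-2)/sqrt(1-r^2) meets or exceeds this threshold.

27

r√(n−2)/√(1−r²) ≥ 2.326  ⇔  n−2 ≥ (2.326)²·(1−r²)/r²
(1−r²)/r² = (1−0.179776)/0.179776 = 4.5625
n ≥ 2 + 5.410276·4.5625 = 2 + 24.6844 = 26.6844
⌈26.6844⌉ = 27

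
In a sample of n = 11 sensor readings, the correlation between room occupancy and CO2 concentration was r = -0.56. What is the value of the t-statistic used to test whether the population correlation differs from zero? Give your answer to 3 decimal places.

1 − r² = 1 − 0.3136 = 0.6864;  √(1−r²) = 0.828493
√(n−2) = √9 = 3.000000
t = r·√(n−2)/√(1−r²) = -0.56 · 3.000000 / 0.828493 = -2.028

-2.028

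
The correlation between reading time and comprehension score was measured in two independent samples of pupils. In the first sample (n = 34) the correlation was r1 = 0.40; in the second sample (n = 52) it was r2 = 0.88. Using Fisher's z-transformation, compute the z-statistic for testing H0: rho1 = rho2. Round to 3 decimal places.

-4.149

z1 = atanh(0.40) = 0.423649,  z2 = atanh(0.88) = 1.375768
SE = √(1/(n1−3) + 1/(n2−3)) = √(1/31 + 1/49) = √(0.0322581 + 0.0204082) = √0.0526663 = 0.229491
z = (z1 − z2)/SE = (0.423649 − 1.375768) / 0.229491 = -0.952119 / 0.229491 = -4.149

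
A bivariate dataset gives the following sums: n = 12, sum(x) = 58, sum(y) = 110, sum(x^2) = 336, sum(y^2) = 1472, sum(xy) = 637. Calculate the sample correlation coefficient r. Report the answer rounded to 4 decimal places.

S_xy = nΣxy − ΣxΣy = 12·637 − 58·110 = 7644 − 6380 = 1264
S_xx = nΣx² − (Σx)² = 12·336 − 58² = 4032 − 3364 = 668
S_yy = nΣy² − (Σy)² = 12·1472 − 110² = 17664 − 12100 = 5564
r = S_xy / √(S_xx·S_yy) = 1264 / √(668·5564) = 1264 / √3716752 = 1264 / 1927.8880 = 0.6556

0.6556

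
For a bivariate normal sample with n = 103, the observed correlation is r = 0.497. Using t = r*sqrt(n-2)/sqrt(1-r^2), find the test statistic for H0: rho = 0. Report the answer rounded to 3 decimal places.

t = r·√(n−2) / √(1−r²) with r = 0.497, n = 103
  = 0.497·√101 / √(1 − 0.247009)
  = 0.497·10.049876 / 0.867751
  = 4.994788 / 0.867751 = 5.756

5.756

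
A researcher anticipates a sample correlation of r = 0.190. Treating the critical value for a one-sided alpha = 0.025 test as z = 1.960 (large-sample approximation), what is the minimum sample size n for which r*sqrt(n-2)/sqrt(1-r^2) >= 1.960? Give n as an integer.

105

r√(n−2)/√(1−r²) ≥ 1.960  ⇔  n−2 ≥ (1.960)²·(1−r²)/r²
(1−r²)/r² = (1−0.036100)/0.036100 = 26.7008
n ≥ 2 + 3.8416·26.7008 = 2 + 102.5738 = 104.5738
⌈104.5738⌉ = 105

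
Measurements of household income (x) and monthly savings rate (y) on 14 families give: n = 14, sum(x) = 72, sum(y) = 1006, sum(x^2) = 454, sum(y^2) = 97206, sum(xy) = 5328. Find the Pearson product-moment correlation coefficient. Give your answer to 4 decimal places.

0.1068

Numerator: nΣxy − (Σx)(Σy) = 14·5328 − (72)(1006) = 2160
Denominator: √[(nΣx²−(Σx)²)(nΣy²−(Σy)²)]
  nΣx²−(Σx)² = 14·454 − 5184 = 1172;  nΣy²−(Σy)² = 14·97206 − 1012036 = 348848
  √(1172·348848) = √408849856 = 20220.0360
r = 2160 / 20220.0360 = 0.1068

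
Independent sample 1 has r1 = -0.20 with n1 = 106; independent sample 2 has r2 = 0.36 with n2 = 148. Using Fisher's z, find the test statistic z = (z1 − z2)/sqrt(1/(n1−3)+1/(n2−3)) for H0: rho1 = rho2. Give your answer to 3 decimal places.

-4.498

Fisher z-transforms: z1 = atanh(-0.20) = -0.202733, z2 = atanh(0.36) = 0.376886; difference d = -0.579619
Var(d) = 1/103 + 1/145 = 0.0097087 + 0.0068966 = 0.0166053
z = d/√Var(d) = -0.579619 / √0.0166053 = -0.579619 / 0.128862 = -4.498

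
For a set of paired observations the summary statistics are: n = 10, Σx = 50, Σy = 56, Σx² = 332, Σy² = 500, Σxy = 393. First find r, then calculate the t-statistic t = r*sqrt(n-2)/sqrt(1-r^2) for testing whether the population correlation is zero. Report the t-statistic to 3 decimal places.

S_xy = nΣxy − ΣxΣy = 10·393 − 50·56 = 3930 − 2800 = 1130
S_xx = nΣx² − (Σx)² = 10·332 − 50² = 3320 − 2500 = 820
S_yy = nΣy² − (Σy)² = 10·500 − 56² = 5000 − 3136 = 1864
r = S_xy / √(S_xx·S_yy) = 1130 / √(820·1864) = 1130 / √1528480 = 1130 / 1236.3171 = 0.9140
t = r·√(n−2)/√(1−r²) = 0.9140·√8 / √(1−0.835396) = 2.585182 / 0.405714 = 6.372

6.372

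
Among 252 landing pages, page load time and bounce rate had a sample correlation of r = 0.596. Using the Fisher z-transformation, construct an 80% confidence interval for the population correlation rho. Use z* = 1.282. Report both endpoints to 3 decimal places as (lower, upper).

(0.541, 0.646)

z_r = atanh(0.596) = 0.686920;  SE = 1/√(n−3) = 1/√249 = 0.063372
z-limits: 0.686920 ± 1.282·0.063372 = 0.686920 ± 0.081243 = [0.605677, 0.768163]
ρ-limits: (tanh 0.605677, tanh 0.768163) = (0.541, 0.646)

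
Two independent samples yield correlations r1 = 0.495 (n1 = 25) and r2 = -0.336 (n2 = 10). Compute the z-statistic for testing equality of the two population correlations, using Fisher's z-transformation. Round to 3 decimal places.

z1 = atanh(0.495) = 0.542662,  z2 = atanh(-0.336) = -0.349577
SE = √(1/(n1−3) + 1/(n2−3)) = √(1/22 + 1/7) = √(0.0454545 + 0.1428571) = √0.1883116 = 0.433949
z = (z1 − z2)/SE = (0.542662 − (-0.349577)) / 0.433949 = 0.892239 / 0.433949 = 2.056

2.056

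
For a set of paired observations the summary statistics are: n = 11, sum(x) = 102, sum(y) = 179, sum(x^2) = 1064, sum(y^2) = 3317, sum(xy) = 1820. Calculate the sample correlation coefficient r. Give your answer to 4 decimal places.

Numerator: nΣxy − (Σx)(Σy) = 11·1820 − (102)(179) = 1762
Denominator: √[(nΣx²−(Σx)²)(nΣy²−(Σy)²)]
  nΣx²−(Σx)² = 11·1064 − 10404 = 1300;  nΣy²−(Σy)² = 11·3317 − 32041 = 4446
  √(1300·4446) = √5779800 = 2404.1215
r = 1762 / 2404.1215 = 0.7329

0.7329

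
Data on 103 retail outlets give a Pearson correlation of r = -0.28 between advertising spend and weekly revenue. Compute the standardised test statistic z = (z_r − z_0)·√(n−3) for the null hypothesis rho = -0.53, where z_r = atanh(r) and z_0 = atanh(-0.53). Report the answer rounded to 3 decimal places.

Fisher z: atanh(-0.28) = -0.287682, atanh(-0.53) = -0.590145
z = (z_r − z_0)·√(n−3) = (-0.287682 − (-0.590145))·√100 = 0.302463 · 10.000000 = 3.025

3.025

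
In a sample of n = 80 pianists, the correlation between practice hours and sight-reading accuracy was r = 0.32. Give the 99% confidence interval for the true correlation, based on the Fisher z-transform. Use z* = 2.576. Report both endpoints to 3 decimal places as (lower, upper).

(0.038, 0.555)

Fisher z: z_r = atanh(r) = ½·ln((1+0.32)/(1−0.32)) = 0.331647
SE(z) = 1/√(n−3) = 1/√77 = 0.113961
99% ⇒ z* = 2.576; margin = 2.576·0.113961 = 0.293564
CI on z-scale: (0.038083, 0.625211)
Back-transform: tanh(0.038083) = 0.038065, tanh(0.625211) = 0.554746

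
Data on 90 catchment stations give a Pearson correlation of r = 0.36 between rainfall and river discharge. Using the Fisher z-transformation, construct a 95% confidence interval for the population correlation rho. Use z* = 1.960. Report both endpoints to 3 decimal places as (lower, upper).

z_r = atanh(0.36) = 0.376886;  SE = 1/√(n−3) = 1/√87 = 0.107211
z-limits: 0.376886 ± 1.960·0.107211 = 0.376886 ± 0.210134 = [0.166752, 0.587020]
ρ-limits: (tanh 0.166752, tanh 0.587020) = (0.165, 0.528)

(0.165, 0.528)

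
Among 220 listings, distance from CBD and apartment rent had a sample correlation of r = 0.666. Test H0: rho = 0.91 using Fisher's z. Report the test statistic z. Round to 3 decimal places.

-10.665

Fisher z: atanh(0.666) = 0.803520, atanh(0.91) = 1.527524
z = (z_r − z_0)·√(n−3) = (0.803520 − 1.527524)·√217 = -0.724004 · 14.730920 = -10.665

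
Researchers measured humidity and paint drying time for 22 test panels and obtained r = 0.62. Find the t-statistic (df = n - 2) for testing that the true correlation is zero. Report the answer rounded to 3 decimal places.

3.534

t = r·√(n−2) / √(1−r²) with r = 0.62, n = 22
  = 0.62·√20 / √(1 − 0.3844)
  = 0.62·4.472136 / 0.784602
  = 2.772724 / 0.784602 = 3.534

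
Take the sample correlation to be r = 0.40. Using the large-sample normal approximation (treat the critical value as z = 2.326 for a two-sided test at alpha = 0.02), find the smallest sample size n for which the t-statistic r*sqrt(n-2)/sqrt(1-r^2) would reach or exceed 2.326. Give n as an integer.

r√(n−2)/√(1−r²) ≥ 2.326  ⇔  n−2 ≥ (2.326)²·(1−r²)/r²
(1−r²)/r² = (1−0.1600)/0.1600 = 5.2500
n ≥ 2 + 5.410276·5.2500 = 2 + 28.4039 = 30.4039
⌈30.4039⌉ = 31

31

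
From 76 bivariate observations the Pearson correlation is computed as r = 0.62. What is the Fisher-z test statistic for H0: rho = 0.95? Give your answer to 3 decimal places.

Fisher z: atanh(0.62) = 0.725005, atanh(0.95) = 1.831781
z = (z_r − z_0)·√(n−3) = (0.725005 − 1.831781)·√73 = -1.106776 · 8.544004 = -9.456

-9.456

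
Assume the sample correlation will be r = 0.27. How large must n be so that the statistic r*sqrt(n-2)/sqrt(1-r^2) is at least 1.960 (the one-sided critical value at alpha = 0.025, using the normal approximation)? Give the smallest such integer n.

51

r√(n−2)/√(1−r²) ≥ 1.960  ⇔  n−2 ≥ (1.960)²·(1−r²)/r²
(1−r²)/r² = (1−0.0729)/0.0729 = 12.7174
n ≥ 2 + 3.8416·12.7174 = 2 + 48.8552 = 50.8552
⌈50.8552⌉ = 51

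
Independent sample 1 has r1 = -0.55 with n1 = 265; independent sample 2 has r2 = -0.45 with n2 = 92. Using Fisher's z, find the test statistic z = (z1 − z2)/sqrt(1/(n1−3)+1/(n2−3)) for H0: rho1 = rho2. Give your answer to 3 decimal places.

-1.090

z1 = atanh(-0.55) = -0.618381,  z2 = atanh(-0.45) = -0.484700
SE = √(1/(n1−3) + 1/(n2−3)) = √(1/262 + 1/89) = √(0.0038168 + 0.0112360) = √0.0150528 = 0.122690
z = (z1 − z2)/SE = (-0.618381 − (-0.484700)) / 0.122690 = -0.133681 / 0.122690 = -1.090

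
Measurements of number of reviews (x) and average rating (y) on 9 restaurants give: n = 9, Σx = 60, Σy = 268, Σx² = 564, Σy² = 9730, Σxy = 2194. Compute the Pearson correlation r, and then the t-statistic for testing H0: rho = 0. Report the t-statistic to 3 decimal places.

Numerator: nΣxy − (Σx)(Σy) = 9·2194 − (60)(268) = 3666
Denominator: √[(nΣx²−(Σx)²)(nΣy²−(Σy)²)]
  nΣx²−(Σx)² = 9·564 − 3600 = 1476;  nΣy²−(Σy)² = 9·9730 − 71824 = 15746
  √(1476·15746) = √23241096 = 4820.9020
r = 3666 / 4820.9020 = 0.7604
t = r·√(n−2)/√(1−r²) = 0.7604·√7 / √(1−0.578208) = 2.011829 / 0.649455 = 3.098

3.098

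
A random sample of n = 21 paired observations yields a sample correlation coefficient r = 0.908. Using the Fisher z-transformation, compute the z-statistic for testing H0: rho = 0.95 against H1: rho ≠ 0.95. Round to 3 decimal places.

z_r = atanh(0.908) = 1.516011,  z_0 = atanh(0.95) = 1.831781
SE = 1/√(n−3) = 1/√18 = 0.235702
z = (z_r − z_0)/SE = (1.516011 − 1.831781) / 0.235702 = -0.315770 / 0.235702 = -1.340

-1.340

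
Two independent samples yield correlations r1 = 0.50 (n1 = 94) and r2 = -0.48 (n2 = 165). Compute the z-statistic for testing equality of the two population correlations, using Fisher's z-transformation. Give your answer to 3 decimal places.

8.185

Fisher z-transforms: z1 = atanh(0.50) = 0.549306, z2 = atanh(-0.48) = -0.522984; difference d = 1.072290
Var(d) = 1/91 + 1/162 = 0.0109890 + 0.0061728 = 0.0171618
z = d/√Var(d) = 1.072290 / √0.0171618 = 1.072290 / 0.131003 = 8.185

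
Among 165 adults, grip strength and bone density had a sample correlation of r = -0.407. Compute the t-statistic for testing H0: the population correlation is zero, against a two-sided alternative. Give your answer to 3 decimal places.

t = r·√(n−2) / √(1−r²) with r = -0.407, n = 165
  = -0.407·√163 / √(1 − 0.165649)
  = -0.407·12.767145 / 0.913428
  = -5.196228 / 0.913428 = -5.689

-5.689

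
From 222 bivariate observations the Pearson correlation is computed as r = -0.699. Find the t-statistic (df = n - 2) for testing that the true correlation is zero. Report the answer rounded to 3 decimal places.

-14.498

1 − r² = 1 − 0.488601 = 0.511399;  √(1−r²) = 0.715122
√(n−2) = √220 = 14.832397
t = r·√(n−2)/√(1−r²) = -0.699 · 14.832397 / 0.715122 = -14.498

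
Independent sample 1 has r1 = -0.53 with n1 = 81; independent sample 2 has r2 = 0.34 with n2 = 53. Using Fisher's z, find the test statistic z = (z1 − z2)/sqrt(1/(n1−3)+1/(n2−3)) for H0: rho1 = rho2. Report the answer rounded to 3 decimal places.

-5.212

Fisher z-transforms: z1 = atanh(-0.53) = -0.590145, z2 = atanh(0.34) = 0.354093; difference d = -0.944238
Var(d) = 1/78 + 1/50 = 0.0128205 + 0.0200000 = 0.0328205
z = d/√Var(d) = -0.944238 / √0.0328205 = -0.944238 / 0.181164 = -5.212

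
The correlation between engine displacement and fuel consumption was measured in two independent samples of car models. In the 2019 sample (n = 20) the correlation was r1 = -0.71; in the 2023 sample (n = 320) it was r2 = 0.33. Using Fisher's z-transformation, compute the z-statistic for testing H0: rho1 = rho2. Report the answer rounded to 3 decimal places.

z1 = atanh(-0.71) = -0.887184,  z2 = atanh(0.33) = 0.342828
SE = √(1/(n1−3) + 1/(n2−3)) = √(1/17 + 1/317) = √(0.0588235 + 0.0031546) = √0.0619781 = 0.248954
z = (z1 − z2)/SE = (-0.887184 − 0.342828) / 0.248954 = -1.230012 / 0.248954 = -4.941

-4.941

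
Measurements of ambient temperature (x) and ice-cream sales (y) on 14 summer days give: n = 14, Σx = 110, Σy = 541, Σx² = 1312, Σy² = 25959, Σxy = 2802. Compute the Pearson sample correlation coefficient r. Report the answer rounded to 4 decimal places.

-0.9632

Numerator: nΣxy − (Σx)(Σy) = 14·2802 − (110)(541) = -20282
Denominator: √[(nΣx²−(Σx)²)(nΣy²−(Σy)²)]
  nΣx²−(Σx)² = 14·1312 − 12100 = 6268;  nΣy²−(Σy)² = 14·25959 − 292681 = 70745
  √(6268·70745) = √443429660 = 21057.7696
r = -20282 / 21057.7696 = -0.9632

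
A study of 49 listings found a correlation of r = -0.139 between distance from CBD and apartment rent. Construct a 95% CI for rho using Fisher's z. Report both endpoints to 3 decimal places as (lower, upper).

z_r = atanh(-0.139) = -0.139906;  SE = 1/√(n−3) = 1/√46 = 0.147442
z-limits: -0.139906 ± 1.960·0.147442 = -0.139906 ± 0.288986 = [-0.428892, 0.149080]
ρ-limits: (tanh -0.428892, tanh 0.149080) = (-0.404, 0.148)

(-0.404, 0.148)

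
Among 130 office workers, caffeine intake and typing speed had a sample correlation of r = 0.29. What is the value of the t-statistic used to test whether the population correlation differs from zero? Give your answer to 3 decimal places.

3.428

1 − r² = 1 − 0.0841 = 0.9159;  √(1−r²) = 0.957027
√(n−2) = √128 = 11.313708
t = r·√(n−2)/√(1−r²) = 0.29 · 11.313708 / 0.957027 = 3.428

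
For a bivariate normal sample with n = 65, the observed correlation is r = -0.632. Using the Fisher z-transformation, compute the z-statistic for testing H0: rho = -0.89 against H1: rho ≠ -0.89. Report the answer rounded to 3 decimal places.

z_r = atanh(-0.632) = -0.744739,  z_0 = atanh(-0.89) = -1.421926
SE = 1/√(n−3) = 1/√62 = 0.127000
z = (z_r − z_0)/SE = (-0.744739 − (-1.421926)) / 0.127000 = 0.677187 / 0.127000 = 5.332

5.332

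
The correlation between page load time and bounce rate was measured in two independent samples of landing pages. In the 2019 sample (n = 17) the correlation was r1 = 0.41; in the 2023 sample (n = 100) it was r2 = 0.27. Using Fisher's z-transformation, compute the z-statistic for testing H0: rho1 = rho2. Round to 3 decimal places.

0.555

Fisher z-transforms: z1 = atanh(0.41) = 0.435611, z2 = atanh(0.27) = 0.276864; difference d = 0.158747
Var(d) = 1/14 + 1/97 = 0.0714286 + 0.0103093 = 0.0817379
z = d/√Var(d) = 0.158747 / √0.0817379 = 0.158747 / 0.285898 = 0.555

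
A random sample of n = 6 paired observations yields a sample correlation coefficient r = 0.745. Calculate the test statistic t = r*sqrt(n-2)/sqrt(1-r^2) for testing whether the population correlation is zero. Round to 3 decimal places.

2.234

1 − r² = 1 − 0.555025 = 0.444975;  √(1−r²) = 0.667064
√(n−2) = √4 = 2.000000
t = r·√(n−2)/√(1−r²) = 0.745 · 2.000000 / 0.667064 = 2.234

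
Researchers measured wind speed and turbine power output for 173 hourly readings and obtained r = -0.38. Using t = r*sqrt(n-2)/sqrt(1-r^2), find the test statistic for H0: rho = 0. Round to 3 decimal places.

-5.372

t = r·√(n−2) / √(1−r²) with r = -0.38, n = 173
  = -0.38·√171 / √(1 − 0.1444)
  = -0.38·13.076697 / 0.924986
  = -4.969145 / 0.924986 = -5.372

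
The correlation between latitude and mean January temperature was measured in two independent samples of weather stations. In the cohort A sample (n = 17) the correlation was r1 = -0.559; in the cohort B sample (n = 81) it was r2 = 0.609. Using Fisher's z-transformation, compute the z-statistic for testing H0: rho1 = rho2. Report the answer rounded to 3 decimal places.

-4.612

z1 = atanh(-0.559) = -0.631377,  z2 = atanh(0.609) = 0.707330
SE = √(1/(n1−3) + 1/(n2−3)) = √(1/14 + 1/78) = √(0.0714286 + 0.0128205) = √0.0842491 = 0.290257
z = (z1 − z2)/SE = (-0.631377 − 0.707330) / 0.290257 = -1.338707 / 0.290257 = -4.612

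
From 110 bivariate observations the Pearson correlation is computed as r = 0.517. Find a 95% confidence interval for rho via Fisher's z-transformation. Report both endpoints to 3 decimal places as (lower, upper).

(0.365, 0.642)

z_r = atanh(0.517) = 0.572237;  SE = 1/√(n−3) = 1/√107 = 0.096674
z-limits: 0.572237 ± 1.960·0.096674 = 0.572237 ± 0.189481 = [0.382756, 0.761718]
ρ-limits: (tanh 0.382756, tanh 0.761718) = (0.365, 0.642)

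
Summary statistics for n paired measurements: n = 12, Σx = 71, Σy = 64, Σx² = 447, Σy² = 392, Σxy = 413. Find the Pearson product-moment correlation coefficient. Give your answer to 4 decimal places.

S_xy = nΣxy − ΣxΣy = 12·413 − 71·64 = 4956 − 4544 = 412
S_xx = nΣx² − (Σx)² = 12·447 − 71² = 5364 − 5041 = 323
S_yy = nΣy² − (Σy)² = 12·392 − 64² = 4704 − 4096 = 608
r = S_xy / √(S_xx·S_yy) = 412 / √(323·608) = 412 / √196384 = 412 / 443.1523 = 0.9297

0.9297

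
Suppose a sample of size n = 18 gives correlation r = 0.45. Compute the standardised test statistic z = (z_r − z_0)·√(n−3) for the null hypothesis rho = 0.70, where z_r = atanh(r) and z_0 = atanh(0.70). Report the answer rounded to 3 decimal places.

Fisher z: atanh(0.45) = 0.484700, atanh(0.70) = 0.867301
z = (z_r − z_0)·√(n−3) = (0.484700 − 0.867301)·√15 = -0.382601 · 3.872983 = -1.482

-1.482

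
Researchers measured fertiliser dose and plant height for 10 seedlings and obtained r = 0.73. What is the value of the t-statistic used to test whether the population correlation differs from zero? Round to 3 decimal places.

1 − r² = 1 − 0.5329 = 0.4671;  √(1−r²) = 0.683447
√(n−2) = √8 = 2.828427
t = r·√(n−2)/√(1−r²) = 0.73 · 2.828427 / 0.683447 = 3.021

3.021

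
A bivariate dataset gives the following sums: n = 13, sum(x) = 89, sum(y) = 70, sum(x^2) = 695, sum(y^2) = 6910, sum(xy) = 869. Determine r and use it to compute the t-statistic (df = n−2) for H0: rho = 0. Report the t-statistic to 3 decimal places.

Numerator: nΣxy − (Σx)(Σy) = 13·869 − (89)(70) = 5067
Denominator: √[(nΣx²−(Σx)²)(nΣy²−(Σy)²)]
  nΣx²−(Σx)² = 13·695 − 7921 = 1114;  nΣy²−(Σy)² = 13·6910 − 4900 = 84930
  √(1114·84930) = √94612020 = 9726.8710
r = 5067 / 9726.8710 = 0.5209
t = r·√(n−2)/√(1−r²) = 0.5209·√11 / √(1−0.271337) = 1.727630 / 0.853618 = 2.024

2.024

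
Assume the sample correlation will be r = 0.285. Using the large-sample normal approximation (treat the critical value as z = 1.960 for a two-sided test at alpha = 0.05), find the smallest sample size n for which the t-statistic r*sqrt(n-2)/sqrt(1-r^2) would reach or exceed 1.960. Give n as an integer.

Need r·√(n−2)/√(1−r²) ≥ 1.960
√(n−2) ≥ 1.960·√(1−0.081225) / 0.285 = 1.960·0.958528 / 0.285 = 6.5920
n−2 ≥ 43.4545  ⇒  n ≥ 45.4545
Smallest integer n = 46

46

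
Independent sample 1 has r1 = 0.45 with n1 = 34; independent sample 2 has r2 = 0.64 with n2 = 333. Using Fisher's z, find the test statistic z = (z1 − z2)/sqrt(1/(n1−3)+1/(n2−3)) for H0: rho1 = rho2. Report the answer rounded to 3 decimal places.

-1.456

z1 = atanh(0.45) = 0.484700,  z2 = atanh(0.64) = 0.758174
SE = √(1/(n1−3) + 1/(n2−3)) = √(1/31 + 1/330) = √(0.0322581 + 0.0030303) = √0.0352884 = 0.187852
z = (z1 − z2)/SE = (0.484700 − 0.758174) / 0.187852 = -0.273474 / 0.187852 = -1.456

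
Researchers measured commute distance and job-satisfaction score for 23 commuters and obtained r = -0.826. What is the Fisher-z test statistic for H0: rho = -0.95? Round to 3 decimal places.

z_r = atanh(-0.826) = -1.175414,  z_0 = atanh(-0.95) = -1.831781
SE = 1/√(n−3) = 1/√20 = 0.223607
z = (z_r − z_0)/SE = (-1.175414 − (-1.831781)) / 0.223607 = 0.656367 / 0.223607 = 2.935

2.935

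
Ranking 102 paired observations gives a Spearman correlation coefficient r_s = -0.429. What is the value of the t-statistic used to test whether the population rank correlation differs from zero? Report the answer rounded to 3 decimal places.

-4.749

1 − r_s² = 1 − 0.184041 = 0.815959;  √(1−r_s²) = 0.903304
√(n−2) = √100 = 10.000000
t = r_s·√(n−2)/√(1−r_s²) = -0.429 · 10.000000 / 0.903304 = -4.749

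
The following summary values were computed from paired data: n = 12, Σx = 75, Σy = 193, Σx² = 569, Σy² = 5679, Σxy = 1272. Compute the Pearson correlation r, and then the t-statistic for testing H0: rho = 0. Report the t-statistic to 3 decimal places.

Numerator: nΣxy − (Σx)(Σy) = 12·1272 − (75)(193) = 789
Denominator: √[(nΣx²−(Σx)²)(nΣy²−(Σy)²)]
  nΣx²−(Σx)² = 12·569 − 5625 = 1203;  nΣy²−(Σy)² = 12·5679 − 37249 = 30899
  √(1203·30899) = √37171497 = 6096.8432
r = 789 / 6096.8432 = 0.1294
t = r·√(n−2)/√(1−r²) = 0.1294·√10 / √(1−0.016744) = 0.409199 / 0.991593 = 0.413

0.413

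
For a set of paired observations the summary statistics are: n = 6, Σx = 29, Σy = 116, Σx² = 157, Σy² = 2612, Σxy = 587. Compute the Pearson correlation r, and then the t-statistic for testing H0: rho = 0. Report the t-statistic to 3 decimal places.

0.709

S_xy = nΣxy − ΣxΣy = 6·587 − 29·116 = 3522 − 3364 = 158
S_xx = nΣx² − (Σx)² = 6·157 − 29² = 942 − 841 = 101
S_yy = nΣy² − (Σy)² = 6·2612 − 116² = 15672 − 13456 = 2216
r = S_xy / √(S_xx·S_yy) = 158 / √(101·2216) = 158 / √223816 = 158 / 473.0920 = 0.3340
t = r·√(n−2)/√(1−r²) = 0.3340·√4 / √(1−0.111556) = 0.668000 / 0.942573 = 0.709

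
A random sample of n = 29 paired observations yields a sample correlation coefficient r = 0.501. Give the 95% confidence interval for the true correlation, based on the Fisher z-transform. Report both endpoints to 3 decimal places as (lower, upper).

Fisher z: z_r = atanh(r) = ½·ln((1+0.501)/(1−0.501)) = 0.550640
SE(z) = 1/√(n−3) = 1/√26 = 0.196116
95% ⇒ z* = 1.960; margin = 1.960·0.196116 = 0.384387
CI on z-scale: (0.166253, 0.935027)
Back-transform: tanh(0.166253) = 0.164738, tanh(0.935027) = 0.732929

(0.165, 0.733)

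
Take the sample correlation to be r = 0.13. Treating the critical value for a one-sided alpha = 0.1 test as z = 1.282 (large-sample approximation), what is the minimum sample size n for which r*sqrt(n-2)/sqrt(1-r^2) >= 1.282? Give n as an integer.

r√(n−2)/√(1−r²) ≥ 1.282  ⇔  n−2 ≥ (1.282)²·(1−r²)/r²
(1−r²)/r² = (1−0.0169)/0.0169 = 58.1716
n ≥ 2 + 1.643524·58.1716 = 2 + 95.6064 = 97.6064
⌈97.6064⌉ = 98

98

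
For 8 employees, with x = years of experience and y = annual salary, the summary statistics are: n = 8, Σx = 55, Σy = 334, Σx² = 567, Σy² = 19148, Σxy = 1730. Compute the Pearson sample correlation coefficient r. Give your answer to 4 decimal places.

-0.5712

S_xy = nΣxy − ΣxΣy = 8·1730 − 55·334 = 13840 − 18370 = -4530
S_xx = nΣx² − (Σx)² = 8·567 − 55² = 4536 − 3025 = 1511
S_yy = nΣy² − (Σy)² = 8·19148 − 334² = 153184 − 111556 = 41628
r = S_xy / √(S_xx·S_yy) = -4530 / √(1511·41628) = -4530 / √62899908 = -4530 / 7930.9462 = -0.5712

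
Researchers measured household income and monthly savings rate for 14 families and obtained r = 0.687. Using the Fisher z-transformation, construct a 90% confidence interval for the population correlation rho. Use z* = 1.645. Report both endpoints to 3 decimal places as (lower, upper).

(0.333, 0.871)

z_r = atanh(0.687) = 0.842252;  SE = 1/√(n−3) = 1/√11 = 0.301511
z-limits: 0.842252 ± 1.645·0.301511 = 0.842252 ± 0.495986 = [0.346266, 1.338238]
ρ-limits: (tanh 0.346266, tanh 1.338238) = (0.333, 0.871)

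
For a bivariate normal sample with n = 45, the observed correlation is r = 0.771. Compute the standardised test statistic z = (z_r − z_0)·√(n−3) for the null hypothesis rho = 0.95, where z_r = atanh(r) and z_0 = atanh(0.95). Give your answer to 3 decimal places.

-5.243

z_r = atanh(0.771) = 1.022789,  z_0 = atanh(0.95) = 1.831781
SE = 1/√(n−3) = 1/√42 = 0.154303
z = (z_r − z_0)/SE = (1.022789 − 1.831781) / 0.154303 = -0.808992 / 0.154303 = -5.243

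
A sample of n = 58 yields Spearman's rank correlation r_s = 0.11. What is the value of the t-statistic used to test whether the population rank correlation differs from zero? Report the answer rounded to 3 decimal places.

t = r_s·√(n−2) / √(1−r_s²) with r_s = 0.11, n = 58
  = 0.11·√56 / √(1 − 0.0121)
  = 0.11·7.483315 / 0.993932
  = 0.823165 / 0.993932 = 0.828

0.828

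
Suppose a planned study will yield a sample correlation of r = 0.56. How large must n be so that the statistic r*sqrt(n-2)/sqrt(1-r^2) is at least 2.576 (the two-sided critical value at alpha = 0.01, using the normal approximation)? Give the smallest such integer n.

Need r·√(n−2)/√(1−r²) ≥ 2.576
√(n−2) ≥ 2.576·√(1−0.3136) / 0.56 = 2.576·0.828493 / 0.56 = 3.8111
n−2 ≥ 14.5245  ⇒  n ≥ 16.5245
Smallest integer n = 17

17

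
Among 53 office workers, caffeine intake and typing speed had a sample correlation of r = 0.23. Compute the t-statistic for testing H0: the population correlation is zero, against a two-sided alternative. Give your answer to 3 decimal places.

1 − r² = 1 − 0.0529 = 0.9471;  √(1−r²) = 0.973191
√(n−2) = √51 = 7.141428
t = r·√(n−2)/√(1−r²) = 0.23 · 7.141428 / 0.973191 = 1.688

1.688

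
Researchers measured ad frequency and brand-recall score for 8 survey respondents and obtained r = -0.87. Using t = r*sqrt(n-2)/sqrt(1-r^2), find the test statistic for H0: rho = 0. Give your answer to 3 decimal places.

1 − r² = 1 − 0.7569 = 0.2431;  √(1−r²) = 0.493052
√(n−2) = √6 = 2.449490
t = r·√(n−2)/√(1−r²) = -0.87 · 2.449490 / 0.493052 = -4.322

-4.322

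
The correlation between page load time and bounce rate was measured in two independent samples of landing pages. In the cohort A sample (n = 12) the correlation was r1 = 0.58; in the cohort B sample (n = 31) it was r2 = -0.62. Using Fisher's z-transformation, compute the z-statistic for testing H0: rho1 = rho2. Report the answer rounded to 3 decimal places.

Fisher z-transforms: z1 = atanh(0.58) = 0.662463, z2 = atanh(-0.62) = -0.725005; difference d = 1.387468
Var(d) = 1/9 + 1/28 = 0.1111111 + 0.0357143 = 0.1468254
z = d/√Var(d) = 1.387468 / √0.1468254 = 1.387468 / 0.383178 = 3.621

3.621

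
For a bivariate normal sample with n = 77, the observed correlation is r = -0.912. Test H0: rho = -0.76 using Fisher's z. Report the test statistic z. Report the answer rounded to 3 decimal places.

-4.672

z_r = atanh(-0.912) = -1.539284,  z_0 = atanh(-0.76) = -0.996215
SE = 1/√(n−3) = 1/√74 = 0.116248
z = (z_r − z_0)/SE = (-1.539284 − (-0.996215)) / 0.116248 = -0.543069 / 0.116248 = -4.672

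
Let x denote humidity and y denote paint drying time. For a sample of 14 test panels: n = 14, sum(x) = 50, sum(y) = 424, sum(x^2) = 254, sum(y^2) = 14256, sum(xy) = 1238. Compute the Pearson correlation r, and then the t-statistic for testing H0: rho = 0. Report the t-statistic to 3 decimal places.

-5.490

Numerator: nΣxy − (Σx)(Σy) = 14·1238 − (50)(424) = -3868
Denominator: √[(nΣx²−(Σx)²)(nΣy²−(Σy)²)]
  nΣx²−(Σx)² = 14·254 − 2500 = 1056;  nΣy²−(Σy)² = 14·14256 − 179776 = 19808
  √(1056·19808) = √20917248 = 4573.5378
r = -3868 / 4573.5378 = -0.8457
t = r·√(n−2)/√(1−r²) = -0.8457·√12 / √(1−0.715208) = -2.929591 / 0.533659 = -5.490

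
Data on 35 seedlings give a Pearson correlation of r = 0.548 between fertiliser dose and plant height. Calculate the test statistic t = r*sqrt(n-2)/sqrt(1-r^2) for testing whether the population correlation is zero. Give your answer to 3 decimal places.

3.763

t = r·√(n−2) / √(1−r²) with r = 0.548, n = 35
  = 0.548·√33 / √(1 − 0.300304)
  = 0.548·5.744563 / 0.836478
  = 3.148021 / 0.836478 = 3.763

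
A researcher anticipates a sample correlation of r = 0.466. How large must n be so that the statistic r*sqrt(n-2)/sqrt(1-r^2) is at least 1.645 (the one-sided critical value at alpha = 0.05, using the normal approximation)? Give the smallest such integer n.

r√(n−2)/√(1−r²) ≥ 1.645  ⇔  n−2 ≥ (1.645)²·(1−r²)/r²
(1−r²)/r² = (1−0.217156)/0.217156 = 3.6050
n ≥ 2 + 2.706025·3.6050 = 2 + 9.7552 = 11.7552
⌈11.7552⌉ = 12

12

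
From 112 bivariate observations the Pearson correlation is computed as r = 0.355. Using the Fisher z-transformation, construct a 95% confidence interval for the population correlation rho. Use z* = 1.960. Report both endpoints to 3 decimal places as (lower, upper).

(0.181, 0.507)

Fisher z: z_r = atanh(r) = ½·ln((1+0.355)/(1−0.355)) = 0.371153
SE(z) = 1/√(n−3) = 1/√109 = 0.095783
95% ⇒ z* = 1.960; margin = 1.960·0.095783 = 0.187735
CI on z-scale: (0.183418, 0.558888)
Back-transform: tanh(0.183418) = 0.181388, tanh(0.558888) = 0.507152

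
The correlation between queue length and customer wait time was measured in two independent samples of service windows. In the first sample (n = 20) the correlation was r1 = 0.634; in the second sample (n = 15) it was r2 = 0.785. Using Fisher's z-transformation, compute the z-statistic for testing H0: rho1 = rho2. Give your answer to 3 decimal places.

Fisher z-transforms: z1 = atanh(0.634) = 0.748076, z2 = atanh(0.785) = 1.058268; difference d = -0.310192
Var(d) = 1/17 + 1/12 = 0.0588235 + 0.0833333 = 0.1421568
z = d/√Var(d) = -0.310192 / √0.1421568 = -0.310192 / 0.377037 = -0.823

-0.823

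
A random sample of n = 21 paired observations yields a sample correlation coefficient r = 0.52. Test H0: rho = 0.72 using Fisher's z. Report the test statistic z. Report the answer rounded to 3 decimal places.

z_r = atanh(0.52) = 0.576340,  z_0 = atanh(0.72) = 0.907645
SE = 1/√(n−3) = 1/√18 = 0.235702
z = (z_r − z_0)/SE = (0.576340 − 0.907645) / 0.235702 = -0.331305 / 0.235702 = -1.406

-1.406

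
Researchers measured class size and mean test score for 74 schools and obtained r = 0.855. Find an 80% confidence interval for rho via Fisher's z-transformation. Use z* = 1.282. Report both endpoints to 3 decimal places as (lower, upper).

(0.808, 0.891)

z_r = atanh(0.855) = 1.274453;  SE = 1/√(n−3) = 1/√71 = 0.118678
z-limits: 1.274453 ± 1.282·0.118678 = 1.274453 ± 0.152145 = [1.122308, 1.426598]
ρ-limits: (tanh 1.122308, tanh 1.426598) = (0.808, 0.891)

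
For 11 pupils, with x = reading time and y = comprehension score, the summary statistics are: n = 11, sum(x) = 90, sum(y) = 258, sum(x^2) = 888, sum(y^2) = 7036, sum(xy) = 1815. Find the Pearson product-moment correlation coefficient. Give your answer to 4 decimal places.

S_xy = nΣxy − ΣxΣy = 11·1815 − 90·258 = 19965 − 23220 = -3255
S_xx = nΣx² − (Σx)² = 11·888 − 90² = 9768 − 8100 = 1668
S_yy = nΣy² − (Σy)² = 11·7036 − 258² = 77396 − 66564 = 10832
r = S_xy / √(S_xx·S_yy) = -3255 / √(1668·10832) = -3255 / √18067776 = -3255 / 4250.6207 = -0.7658

-0.7658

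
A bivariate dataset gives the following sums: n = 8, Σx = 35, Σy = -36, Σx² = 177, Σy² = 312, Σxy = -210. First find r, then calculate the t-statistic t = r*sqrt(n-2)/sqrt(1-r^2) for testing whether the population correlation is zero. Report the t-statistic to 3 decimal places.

-4.477

S_xy = nΣxy − ΣxΣy = 8·(-210) − 35·(-36) = -1680 − (-1260) = -420
S_xx = nΣx² − (Σx)² = 8·177 − 35² = 1416 − 1225 = 191
S_yy = nΣy² − (Σy)² = 8·312 − (-36)² = 2496 − 1296 = 1200
r = S_xy / √(S_xx·S_yy) = -420 / √(191·1200) = -420 / √229200 = -420 / 478.7484 = -0.8773
t = r·√(n−2)/√(1−r²) = -0.8773·√6 / √(1−0.769655) = -2.148937 / 0.479943 = -4.477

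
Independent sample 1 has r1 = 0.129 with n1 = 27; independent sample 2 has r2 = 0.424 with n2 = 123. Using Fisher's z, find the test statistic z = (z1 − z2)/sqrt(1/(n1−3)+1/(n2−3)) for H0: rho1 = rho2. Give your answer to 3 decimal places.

Fisher z-transforms: z1 = atanh(0.129) = 0.129723, z2 = atanh(0.424) = 0.452559; difference d = -0.322836
Var(d) = 1/24 + 1/120 = 0.0416667 + 0.0083333 = 0.0500000
z = d/√Var(d) = -0.322836 / √0.0500000 = -0.322836 / 0.223607 = -1.444

-1.444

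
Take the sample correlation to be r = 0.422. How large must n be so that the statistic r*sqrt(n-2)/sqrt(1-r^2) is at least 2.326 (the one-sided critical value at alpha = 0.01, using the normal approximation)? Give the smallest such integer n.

27

r√(n−2)/√(1−r²) ≥ 2.326  ⇔  n−2 ≥ (2.326)²·(1−r²)/r²
(1−r²)/r² = (1−0.178084)/0.178084 = 4.6153
n ≥ 2 + 5.410276·4.6153 = 2 + 24.9700 = 26.9700
⌈26.9700⌉ = 27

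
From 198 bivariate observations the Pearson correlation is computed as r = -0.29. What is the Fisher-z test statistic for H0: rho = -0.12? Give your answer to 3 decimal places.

z_r = atanh(-0.29) = -0.298566,  z_0 = atanh(-0.12) = -0.120581
SE = 1/√(n−3) = 1/√195 = 0.071611
z = (z_r − z_0)/SE = (-0.298566 − (-0.120581)) / 0.071611 = -0.177985 / 0.071611 = -2.485

-2.485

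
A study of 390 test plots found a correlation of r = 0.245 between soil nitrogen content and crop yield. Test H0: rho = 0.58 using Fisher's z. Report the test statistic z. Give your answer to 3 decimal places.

-8.112

z_r = atanh(0.245) = 0.250087,  z_0 = atanh(0.58) = 0.662463
SE = 1/√(n−3) = 1/√387 = 0.050833
z = (z_r − z_0)/SE = (0.250087 − 0.662463) / 0.050833 = -0.412376 / 0.050833 = -8.112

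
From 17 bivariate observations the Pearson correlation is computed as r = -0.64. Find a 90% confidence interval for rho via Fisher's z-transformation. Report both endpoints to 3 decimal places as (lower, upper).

(-0.833, -0.308)

Fisher z: z_r = atanh(r) = ½·ln((1+(-0.64))/(1−(-0.64))) = -0.758174
SE(z) = 1/√(n−3) = 1/√14 = 0.267261
90% ⇒ z* = 1.645; margin = 1.645·0.267261 = 0.439644
CI on z-scale: (-1.197818, -0.318530)
Back-transform: tanh(-1.197818) = -0.832988, tanh(-0.318530) = -0.308177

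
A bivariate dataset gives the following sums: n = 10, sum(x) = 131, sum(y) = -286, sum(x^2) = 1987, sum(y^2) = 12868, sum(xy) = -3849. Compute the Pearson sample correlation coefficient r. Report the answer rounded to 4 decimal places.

-0.0909

Numerator: nΣxy − (Σx)(Σy) = 10·(-3849) − (131)(-286) = -1024
Denominator: √[(nΣx²−(Σx)²)(nΣy²−(Σy)²)]
  nΣx²−(Σx)² = 10·1987 − 17161 = 2709;  nΣy²−(Σy)² = 10·12868 − 81796 = 46884
  √(2709·46884) = √127008756 = 11269.8161
r = -1024 / 11269.8161 = -0.0909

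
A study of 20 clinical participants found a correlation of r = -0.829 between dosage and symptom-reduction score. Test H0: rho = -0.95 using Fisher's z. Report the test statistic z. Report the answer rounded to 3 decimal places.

z_r = atanh(-0.829) = -1.184931,  z_0 = atanh(-0.95) = -1.831781
SE = 1/√(n−3) = 1/√17 = 0.242536
z = (z_r − z_0)/SE = (-1.184931 − (-1.831781)) / 0.242536 = 0.646850 / 0.242536 = 2.667

2.667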